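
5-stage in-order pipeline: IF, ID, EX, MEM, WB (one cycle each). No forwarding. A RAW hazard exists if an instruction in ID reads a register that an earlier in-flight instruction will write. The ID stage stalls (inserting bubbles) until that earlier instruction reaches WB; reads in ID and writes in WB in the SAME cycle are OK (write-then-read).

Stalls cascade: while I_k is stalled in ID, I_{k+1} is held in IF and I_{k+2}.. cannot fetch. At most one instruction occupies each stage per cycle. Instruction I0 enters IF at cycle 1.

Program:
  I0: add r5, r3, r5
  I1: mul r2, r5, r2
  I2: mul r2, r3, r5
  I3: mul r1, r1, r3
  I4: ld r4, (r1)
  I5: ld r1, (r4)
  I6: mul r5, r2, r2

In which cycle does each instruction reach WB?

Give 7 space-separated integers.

Answer: 5 8 9 10 13 16 17

Derivation:
I0 add r5 <- r3,r5: IF@1 ID@2 stall=0 (-) EX@3 MEM@4 WB@5
I1 mul r2 <- r5,r2: IF@2 ID@3 stall=2 (RAW on I0.r5 (WB@5)) EX@6 MEM@7 WB@8
I2 mul r2 <- r3,r5: IF@3 ID@6 stall=0 (-) EX@7 MEM@8 WB@9
I3 mul r1 <- r1,r3: IF@6 ID@7 stall=0 (-) EX@8 MEM@9 WB@10
I4 ld r4 <- r1: IF@7 ID@8 stall=2 (RAW on I3.r1 (WB@10)) EX@11 MEM@12 WB@13
I5 ld r1 <- r4: IF@8 ID@11 stall=2 (RAW on I4.r4 (WB@13)) EX@14 MEM@15 WB@16
I6 mul r5 <- r2,r2: IF@11 ID@14 stall=0 (-) EX@15 MEM@16 WB@17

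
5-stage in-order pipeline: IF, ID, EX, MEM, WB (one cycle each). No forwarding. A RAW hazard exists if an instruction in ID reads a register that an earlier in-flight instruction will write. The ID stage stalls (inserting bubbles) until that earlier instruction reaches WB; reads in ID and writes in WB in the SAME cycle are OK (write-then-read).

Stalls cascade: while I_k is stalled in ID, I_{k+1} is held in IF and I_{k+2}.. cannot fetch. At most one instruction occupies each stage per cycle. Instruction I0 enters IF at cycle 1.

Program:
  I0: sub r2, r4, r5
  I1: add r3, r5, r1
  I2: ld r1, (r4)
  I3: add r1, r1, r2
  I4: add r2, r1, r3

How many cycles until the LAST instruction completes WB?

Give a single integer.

Answer: 13

Derivation:
I0 sub r2 <- r4,r5: IF@1 ID@2 stall=0 (-) EX@3 MEM@4 WB@5
I1 add r3 <- r5,r1: IF@2 ID@3 stall=0 (-) EX@4 MEM@5 WB@6
I2 ld r1 <- r4: IF@3 ID@4 stall=0 (-) EX@5 MEM@6 WB@7
I3 add r1 <- r1,r2: IF@4 ID@5 stall=2 (RAW on I2.r1 (WB@7)) EX@8 MEM@9 WB@10
I4 add r2 <- r1,r3: IF@5 ID@8 stall=2 (RAW on I3.r1 (WB@10)) EX@11 MEM@12 WB@13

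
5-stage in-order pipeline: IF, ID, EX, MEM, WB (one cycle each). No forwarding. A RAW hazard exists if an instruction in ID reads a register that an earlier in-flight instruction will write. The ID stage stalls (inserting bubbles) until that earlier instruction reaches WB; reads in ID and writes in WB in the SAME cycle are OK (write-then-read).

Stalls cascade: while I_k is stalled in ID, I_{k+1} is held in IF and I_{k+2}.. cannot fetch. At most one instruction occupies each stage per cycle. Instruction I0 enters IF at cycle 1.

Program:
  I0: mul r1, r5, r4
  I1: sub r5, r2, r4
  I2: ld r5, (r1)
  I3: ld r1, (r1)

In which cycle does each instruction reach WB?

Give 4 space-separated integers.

I0 mul r1 <- r5,r4: IF@1 ID@2 stall=0 (-) EX@3 MEM@4 WB@5
I1 sub r5 <- r2,r4: IF@2 ID@3 stall=0 (-) EX@4 MEM@5 WB@6
I2 ld r5 <- r1: IF@3 ID@4 stall=1 (RAW on I0.r1 (WB@5)) EX@6 MEM@7 WB@8
I3 ld r1 <- r1: IF@4 ID@6 stall=0 (-) EX@7 MEM@8 WB@9

Answer: 5 6 8 9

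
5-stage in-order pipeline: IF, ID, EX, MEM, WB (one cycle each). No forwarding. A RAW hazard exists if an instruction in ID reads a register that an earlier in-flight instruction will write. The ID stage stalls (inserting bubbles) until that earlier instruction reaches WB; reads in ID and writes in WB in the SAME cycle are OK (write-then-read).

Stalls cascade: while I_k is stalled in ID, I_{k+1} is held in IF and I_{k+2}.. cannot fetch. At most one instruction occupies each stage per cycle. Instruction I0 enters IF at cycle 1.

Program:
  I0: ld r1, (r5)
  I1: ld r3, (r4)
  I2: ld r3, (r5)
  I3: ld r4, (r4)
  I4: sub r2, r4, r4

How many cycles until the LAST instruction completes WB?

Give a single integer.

Answer: 11

Derivation:
I0 ld r1 <- r5: IF@1 ID@2 stall=0 (-) EX@3 MEM@4 WB@5
I1 ld r3 <- r4: IF@2 ID@3 stall=0 (-) EX@4 MEM@5 WB@6
I2 ld r3 <- r5: IF@3 ID@4 stall=0 (-) EX@5 MEM@6 WB@7
I3 ld r4 <- r4: IF@4 ID@5 stall=0 (-) EX@6 MEM@7 WB@8
I4 sub r2 <- r4,r4: IF@5 ID@6 stall=2 (RAW on I3.r4 (WB@8)) EX@9 MEM@10 WB@11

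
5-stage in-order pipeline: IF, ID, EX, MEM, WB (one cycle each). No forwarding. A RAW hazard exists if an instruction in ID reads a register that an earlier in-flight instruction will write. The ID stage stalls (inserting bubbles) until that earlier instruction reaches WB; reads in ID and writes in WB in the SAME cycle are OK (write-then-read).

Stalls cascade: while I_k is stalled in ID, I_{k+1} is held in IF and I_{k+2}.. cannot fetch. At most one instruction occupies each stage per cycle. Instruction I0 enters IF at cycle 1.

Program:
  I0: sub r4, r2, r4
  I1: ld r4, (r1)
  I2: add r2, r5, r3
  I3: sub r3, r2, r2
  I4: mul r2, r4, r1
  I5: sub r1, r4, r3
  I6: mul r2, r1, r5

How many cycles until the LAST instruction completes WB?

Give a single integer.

Answer: 16

Derivation:
I0 sub r4 <- r2,r4: IF@1 ID@2 stall=0 (-) EX@3 MEM@4 WB@5
I1 ld r4 <- r1: IF@2 ID@3 stall=0 (-) EX@4 MEM@5 WB@6
I2 add r2 <- r5,r3: IF@3 ID@4 stall=0 (-) EX@5 MEM@6 WB@7
I3 sub r3 <- r2,r2: IF@4 ID@5 stall=2 (RAW on I2.r2 (WB@7)) EX@8 MEM@9 WB@10
I4 mul r2 <- r4,r1: IF@5 ID@8 stall=0 (-) EX@9 MEM@10 WB@11
I5 sub r1 <- r4,r3: IF@8 ID@9 stall=1 (RAW on I3.r3 (WB@10)) EX@11 MEM@12 WB@13
I6 mul r2 <- r1,r5: IF@9 ID@11 stall=2 (RAW on I5.r1 (WB@13)) EX@14 MEM@15 WB@16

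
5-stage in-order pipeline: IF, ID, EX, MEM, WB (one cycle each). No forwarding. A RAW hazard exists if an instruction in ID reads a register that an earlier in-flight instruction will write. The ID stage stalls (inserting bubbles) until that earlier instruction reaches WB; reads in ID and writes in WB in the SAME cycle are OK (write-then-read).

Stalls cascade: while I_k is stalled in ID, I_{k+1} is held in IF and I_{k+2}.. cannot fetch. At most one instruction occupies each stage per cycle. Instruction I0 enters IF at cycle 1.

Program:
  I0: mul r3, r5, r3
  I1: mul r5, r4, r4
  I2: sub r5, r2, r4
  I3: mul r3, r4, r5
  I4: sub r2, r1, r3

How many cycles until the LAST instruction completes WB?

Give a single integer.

Answer: 13

Derivation:
I0 mul r3 <- r5,r3: IF@1 ID@2 stall=0 (-) EX@3 MEM@4 WB@5
I1 mul r5 <- r4,r4: IF@2 ID@3 stall=0 (-) EX@4 MEM@5 WB@6
I2 sub r5 <- r2,r4: IF@3 ID@4 stall=0 (-) EX@5 MEM@6 WB@7
I3 mul r3 <- r4,r5: IF@4 ID@5 stall=2 (RAW on I2.r5 (WB@7)) EX@8 MEM@9 WB@10
I4 sub r2 <- r1,r3: IF@5 ID@8 stall=2 (RAW on I3.r3 (WB@10)) EX@11 MEM@12 WB@13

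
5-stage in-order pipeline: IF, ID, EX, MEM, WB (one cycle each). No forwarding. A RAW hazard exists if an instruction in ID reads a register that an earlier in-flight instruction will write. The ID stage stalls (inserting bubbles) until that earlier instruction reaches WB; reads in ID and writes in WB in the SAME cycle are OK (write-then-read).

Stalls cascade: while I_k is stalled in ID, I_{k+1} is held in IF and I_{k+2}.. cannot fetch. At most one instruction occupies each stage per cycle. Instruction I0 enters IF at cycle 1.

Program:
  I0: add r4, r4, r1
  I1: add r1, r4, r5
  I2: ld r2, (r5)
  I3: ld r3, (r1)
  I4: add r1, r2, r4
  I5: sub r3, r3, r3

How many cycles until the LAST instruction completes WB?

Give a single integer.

Answer: 14

Derivation:
I0 add r4 <- r4,r1: IF@1 ID@2 stall=0 (-) EX@3 MEM@4 WB@5
I1 add r1 <- r4,r5: IF@2 ID@3 stall=2 (RAW on I0.r4 (WB@5)) EX@6 MEM@7 WB@8
I2 ld r2 <- r5: IF@3 ID@6 stall=0 (-) EX@7 MEM@8 WB@9
I3 ld r3 <- r1: IF@6 ID@7 stall=1 (RAW on I1.r1 (WB@8)) EX@9 MEM@10 WB@11
I4 add r1 <- r2,r4: IF@7 ID@9 stall=0 (-) EX@10 MEM@11 WB@12
I5 sub r3 <- r3,r3: IF@9 ID@10 stall=1 (RAW on I3.r3 (WB@11)) EX@12 MEM@13 WB@14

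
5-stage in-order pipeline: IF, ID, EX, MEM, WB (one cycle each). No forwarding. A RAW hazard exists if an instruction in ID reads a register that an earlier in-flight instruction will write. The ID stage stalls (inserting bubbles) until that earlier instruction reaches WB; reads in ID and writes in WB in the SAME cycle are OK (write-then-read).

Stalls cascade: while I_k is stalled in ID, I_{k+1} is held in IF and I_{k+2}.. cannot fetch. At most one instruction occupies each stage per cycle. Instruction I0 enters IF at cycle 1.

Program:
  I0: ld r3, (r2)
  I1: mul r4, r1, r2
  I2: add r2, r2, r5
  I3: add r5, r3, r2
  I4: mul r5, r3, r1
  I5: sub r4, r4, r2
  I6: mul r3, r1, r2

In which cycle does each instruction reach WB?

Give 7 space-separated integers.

Answer: 5 6 7 10 11 12 13

Derivation:
I0 ld r3 <- r2: IF@1 ID@2 stall=0 (-) EX@3 MEM@4 WB@5
I1 mul r4 <- r1,r2: IF@2 ID@3 stall=0 (-) EX@4 MEM@5 WB@6
I2 add r2 <- r2,r5: IF@3 ID@4 stall=0 (-) EX@5 MEM@6 WB@7
I3 add r5 <- r3,r2: IF@4 ID@5 stall=2 (RAW on I2.r2 (WB@7)) EX@8 MEM@9 WB@10
I4 mul r5 <- r3,r1: IF@5 ID@8 stall=0 (-) EX@9 MEM@10 WB@11
I5 sub r4 <- r4,r2: IF@8 ID@9 stall=0 (-) EX@10 MEM@11 WB@12
I6 mul r3 <- r1,r2: IF@9 ID@10 stall=0 (-) EX@11 MEM@12 WB@13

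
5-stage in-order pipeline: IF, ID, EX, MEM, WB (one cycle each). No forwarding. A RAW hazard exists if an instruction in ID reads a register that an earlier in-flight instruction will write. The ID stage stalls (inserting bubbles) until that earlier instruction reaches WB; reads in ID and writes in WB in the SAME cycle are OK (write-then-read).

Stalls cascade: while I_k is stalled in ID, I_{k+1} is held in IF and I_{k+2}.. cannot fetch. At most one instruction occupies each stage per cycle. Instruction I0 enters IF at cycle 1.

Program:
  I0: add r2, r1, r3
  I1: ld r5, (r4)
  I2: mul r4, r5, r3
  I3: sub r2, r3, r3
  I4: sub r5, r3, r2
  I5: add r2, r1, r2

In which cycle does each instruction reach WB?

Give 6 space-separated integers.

Answer: 5 6 9 10 13 14

Derivation:
I0 add r2 <- r1,r3: IF@1 ID@2 stall=0 (-) EX@3 MEM@4 WB@5
I1 ld r5 <- r4: IF@2 ID@3 stall=0 (-) EX@4 MEM@5 WB@6
I2 mul r4 <- r5,r3: IF@3 ID@4 stall=2 (RAW on I1.r5 (WB@6)) EX@7 MEM@8 WB@9
I3 sub r2 <- r3,r3: IF@4 ID@7 stall=0 (-) EX@8 MEM@9 WB@10
I4 sub r5 <- r3,r2: IF@7 ID@8 stall=2 (RAW on I3.r2 (WB@10)) EX@11 MEM@12 WB@13
I5 add r2 <- r1,r2: IF@8 ID@11 stall=0 (-) EX@12 MEM@13 WB@14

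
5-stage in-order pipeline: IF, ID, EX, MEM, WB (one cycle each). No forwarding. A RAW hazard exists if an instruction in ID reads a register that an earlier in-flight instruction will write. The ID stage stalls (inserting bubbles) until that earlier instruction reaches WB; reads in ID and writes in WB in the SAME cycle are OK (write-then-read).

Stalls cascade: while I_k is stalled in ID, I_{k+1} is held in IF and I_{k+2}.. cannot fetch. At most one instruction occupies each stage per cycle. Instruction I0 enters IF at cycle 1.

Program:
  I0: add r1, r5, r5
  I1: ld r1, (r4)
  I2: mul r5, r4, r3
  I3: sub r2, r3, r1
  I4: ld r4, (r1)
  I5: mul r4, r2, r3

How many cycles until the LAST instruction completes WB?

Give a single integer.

I0 add r1 <- r5,r5: IF@1 ID@2 stall=0 (-) EX@3 MEM@4 WB@5
I1 ld r1 <- r4: IF@2 ID@3 stall=0 (-) EX@4 MEM@5 WB@6
I2 mul r5 <- r4,r3: IF@3 ID@4 stall=0 (-) EX@5 MEM@6 WB@7
I3 sub r2 <- r3,r1: IF@4 ID@5 stall=1 (RAW on I1.r1 (WB@6)) EX@7 MEM@8 WB@9
I4 ld r4 <- r1: IF@5 ID@7 stall=0 (-) EX@8 MEM@9 WB@10
I5 mul r4 <- r2,r3: IF@7 ID@8 stall=1 (RAW on I3.r2 (WB@9)) EX@10 MEM@11 WB@12

Answer: 12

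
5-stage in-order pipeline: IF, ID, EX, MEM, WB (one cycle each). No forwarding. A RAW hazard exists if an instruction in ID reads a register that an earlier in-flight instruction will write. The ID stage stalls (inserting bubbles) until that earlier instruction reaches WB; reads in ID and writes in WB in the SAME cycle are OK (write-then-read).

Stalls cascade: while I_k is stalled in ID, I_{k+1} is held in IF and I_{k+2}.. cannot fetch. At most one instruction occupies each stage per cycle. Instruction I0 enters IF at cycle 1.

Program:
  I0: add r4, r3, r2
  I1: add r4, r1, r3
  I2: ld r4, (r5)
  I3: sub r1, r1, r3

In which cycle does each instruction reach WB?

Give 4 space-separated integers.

I0 add r4 <- r3,r2: IF@1 ID@2 stall=0 (-) EX@3 MEM@4 WB@5
I1 add r4 <- r1,r3: IF@2 ID@3 stall=0 (-) EX@4 MEM@5 WB@6
I2 ld r4 <- r5: IF@3 ID@4 stall=0 (-) EX@5 MEM@6 WB@7
I3 sub r1 <- r1,r3: IF@4 ID@5 stall=0 (-) EX@6 MEM@7 WB@8

Answer: 5 6 7 8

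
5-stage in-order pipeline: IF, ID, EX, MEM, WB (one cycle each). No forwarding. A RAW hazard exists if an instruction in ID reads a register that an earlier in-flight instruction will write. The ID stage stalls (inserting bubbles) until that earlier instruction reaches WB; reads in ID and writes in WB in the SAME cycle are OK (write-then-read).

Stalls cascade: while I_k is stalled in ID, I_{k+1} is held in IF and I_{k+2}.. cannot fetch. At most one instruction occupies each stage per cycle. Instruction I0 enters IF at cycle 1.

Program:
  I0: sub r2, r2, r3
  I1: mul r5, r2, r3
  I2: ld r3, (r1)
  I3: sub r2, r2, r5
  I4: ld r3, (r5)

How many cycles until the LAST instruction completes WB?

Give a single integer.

Answer: 12

Derivation:
I0 sub r2 <- r2,r3: IF@1 ID@2 stall=0 (-) EX@3 MEM@4 WB@5
I1 mul r5 <- r2,r3: IF@2 ID@3 stall=2 (RAW on I0.r2 (WB@5)) EX@6 MEM@7 WB@8
I2 ld r3 <- r1: IF@3 ID@6 stall=0 (-) EX@7 MEM@8 WB@9
I3 sub r2 <- r2,r5: IF@6 ID@7 stall=1 (RAW on I1.r5 (WB@8)) EX@9 MEM@10 WB@11
I4 ld r3 <- r5: IF@7 ID@9 stall=0 (-) EX@10 MEM@11 WB@12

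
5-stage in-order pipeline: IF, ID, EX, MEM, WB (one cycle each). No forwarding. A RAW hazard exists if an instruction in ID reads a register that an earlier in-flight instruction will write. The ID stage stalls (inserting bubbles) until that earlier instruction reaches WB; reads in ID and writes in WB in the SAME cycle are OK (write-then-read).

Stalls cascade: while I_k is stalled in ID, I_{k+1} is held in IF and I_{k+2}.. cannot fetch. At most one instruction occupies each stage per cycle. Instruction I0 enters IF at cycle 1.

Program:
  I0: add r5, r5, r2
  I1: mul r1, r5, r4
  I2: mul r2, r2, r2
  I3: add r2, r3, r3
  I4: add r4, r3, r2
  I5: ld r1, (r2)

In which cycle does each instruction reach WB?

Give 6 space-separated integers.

I0 add r5 <- r5,r2: IF@1 ID@2 stall=0 (-) EX@3 MEM@4 WB@5
I1 mul r1 <- r5,r4: IF@2 ID@3 stall=2 (RAW on I0.r5 (WB@5)) EX@6 MEM@7 WB@8
I2 mul r2 <- r2,r2: IF@3 ID@6 stall=0 (-) EX@7 MEM@8 WB@9
I3 add r2 <- r3,r3: IF@6 ID@7 stall=0 (-) EX@8 MEM@9 WB@10
I4 add r4 <- r3,r2: IF@7 ID@8 stall=2 (RAW on I3.r2 (WB@10)) EX@11 MEM@12 WB@13
I5 ld r1 <- r2: IF@8 ID@11 stall=0 (-) EX@12 MEM@13 WB@14

Answer: 5 8 9 10 13 14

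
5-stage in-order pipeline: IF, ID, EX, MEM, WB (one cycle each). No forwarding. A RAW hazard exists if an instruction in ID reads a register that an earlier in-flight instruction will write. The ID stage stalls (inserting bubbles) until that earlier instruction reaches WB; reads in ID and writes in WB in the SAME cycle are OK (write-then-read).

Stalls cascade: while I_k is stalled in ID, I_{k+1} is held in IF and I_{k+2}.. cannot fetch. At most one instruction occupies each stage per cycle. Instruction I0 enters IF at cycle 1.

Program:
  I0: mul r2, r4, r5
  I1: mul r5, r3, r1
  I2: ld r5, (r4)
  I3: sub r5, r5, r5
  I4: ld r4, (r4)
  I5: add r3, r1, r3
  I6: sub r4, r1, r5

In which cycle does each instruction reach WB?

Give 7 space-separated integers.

I0 mul r2 <- r4,r5: IF@1 ID@2 stall=0 (-) EX@3 MEM@4 WB@5
I1 mul r5 <- r3,r1: IF@2 ID@3 stall=0 (-) EX@4 MEM@5 WB@6
I2 ld r5 <- r4: IF@3 ID@4 stall=0 (-) EX@5 MEM@6 WB@7
I3 sub r5 <- r5,r5: IF@4 ID@5 stall=2 (RAW on I2.r5 (WB@7)) EX@8 MEM@9 WB@10
I4 ld r4 <- r4: IF@5 ID@8 stall=0 (-) EX@9 MEM@10 WB@11
I5 add r3 <- r1,r3: IF@8 ID@9 stall=0 (-) EX@10 MEM@11 WB@12
I6 sub r4 <- r1,r5: IF@9 ID@10 stall=0 (-) EX@11 MEM@12 WB@13

Answer: 5 6 7 10 11 12 13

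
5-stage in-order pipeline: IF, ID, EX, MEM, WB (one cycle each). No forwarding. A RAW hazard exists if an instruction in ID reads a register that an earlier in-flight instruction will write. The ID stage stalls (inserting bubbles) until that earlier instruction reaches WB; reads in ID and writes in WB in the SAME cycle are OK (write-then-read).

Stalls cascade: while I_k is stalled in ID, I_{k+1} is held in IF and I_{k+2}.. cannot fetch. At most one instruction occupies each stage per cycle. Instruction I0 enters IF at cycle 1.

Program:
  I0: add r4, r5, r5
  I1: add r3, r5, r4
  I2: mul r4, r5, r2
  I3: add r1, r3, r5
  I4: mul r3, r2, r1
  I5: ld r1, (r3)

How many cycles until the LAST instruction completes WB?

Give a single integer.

Answer: 17

Derivation:
I0 add r4 <- r5,r5: IF@1 ID@2 stall=0 (-) EX@3 MEM@4 WB@5
I1 add r3 <- r5,r4: IF@2 ID@3 stall=2 (RAW on I0.r4 (WB@5)) EX@6 MEM@7 WB@8
I2 mul r4 <- r5,r2: IF@3 ID@6 stall=0 (-) EX@7 MEM@8 WB@9
I3 add r1 <- r3,r5: IF@6 ID@7 stall=1 (RAW on I1.r3 (WB@8)) EX@9 MEM@10 WB@11
I4 mul r3 <- r2,r1: IF@7 ID@9 stall=2 (RAW on I3.r1 (WB@11)) EX@12 MEM@13 WB@14
I5 ld r1 <- r3: IF@9 ID@12 stall=2 (RAW on I4.r3 (WB@14)) EX@15 MEM@16 WB@17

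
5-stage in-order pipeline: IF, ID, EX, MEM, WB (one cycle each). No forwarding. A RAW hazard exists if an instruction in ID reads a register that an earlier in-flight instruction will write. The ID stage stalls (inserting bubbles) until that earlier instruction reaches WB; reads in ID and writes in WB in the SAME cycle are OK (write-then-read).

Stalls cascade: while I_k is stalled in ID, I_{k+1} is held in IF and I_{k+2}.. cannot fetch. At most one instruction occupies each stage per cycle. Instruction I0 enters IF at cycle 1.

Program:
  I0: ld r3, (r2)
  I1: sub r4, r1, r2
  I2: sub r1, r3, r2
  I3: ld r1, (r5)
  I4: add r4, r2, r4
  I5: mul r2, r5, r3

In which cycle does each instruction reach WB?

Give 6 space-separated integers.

I0 ld r3 <- r2: IF@1 ID@2 stall=0 (-) EX@3 MEM@4 WB@5
I1 sub r4 <- r1,r2: IF@2 ID@3 stall=0 (-) EX@4 MEM@5 WB@6
I2 sub r1 <- r3,r2: IF@3 ID@4 stall=1 (RAW on I0.r3 (WB@5)) EX@6 MEM@7 WB@8
I3 ld r1 <- r5: IF@4 ID@6 stall=0 (-) EX@7 MEM@8 WB@9
I4 add r4 <- r2,r4: IF@6 ID@7 stall=0 (-) EX@8 MEM@9 WB@10
I5 mul r2 <- r5,r3: IF@7 ID@8 stall=0 (-) EX@9 MEM@10 WB@11

Answer: 5 6 8 9 10 11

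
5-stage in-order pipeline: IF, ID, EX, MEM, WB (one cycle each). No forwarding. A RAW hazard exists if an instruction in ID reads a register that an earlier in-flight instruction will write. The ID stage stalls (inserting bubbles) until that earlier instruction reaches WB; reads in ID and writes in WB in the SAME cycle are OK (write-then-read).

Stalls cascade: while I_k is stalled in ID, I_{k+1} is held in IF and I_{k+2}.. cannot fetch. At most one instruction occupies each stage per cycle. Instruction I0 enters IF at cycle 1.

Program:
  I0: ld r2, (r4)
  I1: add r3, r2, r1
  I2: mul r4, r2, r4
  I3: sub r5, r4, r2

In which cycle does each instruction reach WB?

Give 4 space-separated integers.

Answer: 5 8 9 12

Derivation:
I0 ld r2 <- r4: IF@1 ID@2 stall=0 (-) EX@3 MEM@4 WB@5
I1 add r3 <- r2,r1: IF@2 ID@3 stall=2 (RAW on I0.r2 (WB@5)) EX@6 MEM@7 WB@8
I2 mul r4 <- r2,r4: IF@3 ID@6 stall=0 (-) EX@7 MEM@8 WB@9
I3 sub r5 <- r4,r2: IF@6 ID@7 stall=2 (RAW on I2.r4 (WB@9)) EX@10 MEM@11 WB@12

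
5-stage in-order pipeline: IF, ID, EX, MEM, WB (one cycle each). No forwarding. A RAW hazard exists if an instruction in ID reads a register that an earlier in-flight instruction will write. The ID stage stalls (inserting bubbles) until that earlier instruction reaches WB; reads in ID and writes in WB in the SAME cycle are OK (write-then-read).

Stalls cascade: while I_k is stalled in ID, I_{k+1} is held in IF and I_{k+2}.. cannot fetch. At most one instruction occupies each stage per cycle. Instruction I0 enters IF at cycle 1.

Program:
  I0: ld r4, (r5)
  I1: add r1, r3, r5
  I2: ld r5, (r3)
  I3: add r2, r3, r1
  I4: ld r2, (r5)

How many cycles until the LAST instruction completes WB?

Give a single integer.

Answer: 10

Derivation:
I0 ld r4 <- r5: IF@1 ID@2 stall=0 (-) EX@3 MEM@4 WB@5
I1 add r1 <- r3,r5: IF@2 ID@3 stall=0 (-) EX@4 MEM@5 WB@6
I2 ld r5 <- r3: IF@3 ID@4 stall=0 (-) EX@5 MEM@6 WB@7
I3 add r2 <- r3,r1: IF@4 ID@5 stall=1 (RAW on I1.r1 (WB@6)) EX@7 MEM@8 WB@9
I4 ld r2 <- r5: IF@5 ID@7 stall=0 (-) EX@8 MEM@9 WB@10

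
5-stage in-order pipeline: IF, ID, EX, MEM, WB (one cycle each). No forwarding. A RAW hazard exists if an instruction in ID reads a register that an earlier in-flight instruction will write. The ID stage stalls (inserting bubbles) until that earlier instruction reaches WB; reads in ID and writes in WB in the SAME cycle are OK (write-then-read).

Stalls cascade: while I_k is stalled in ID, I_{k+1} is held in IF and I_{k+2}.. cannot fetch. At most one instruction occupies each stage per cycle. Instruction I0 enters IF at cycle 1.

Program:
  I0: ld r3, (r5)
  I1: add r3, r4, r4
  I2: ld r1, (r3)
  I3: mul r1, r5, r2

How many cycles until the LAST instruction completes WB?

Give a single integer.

Answer: 10

Derivation:
I0 ld r3 <- r5: IF@1 ID@2 stall=0 (-) EX@3 MEM@4 WB@5
I1 add r3 <- r4,r4: IF@2 ID@3 stall=0 (-) EX@4 MEM@5 WB@6
I2 ld r1 <- r3: IF@3 ID@4 stall=2 (RAW on I1.r3 (WB@6)) EX@7 MEM@8 WB@9
I3 mul r1 <- r5,r2: IF@4 ID@7 stall=0 (-) EX@8 MEM@9 WB@10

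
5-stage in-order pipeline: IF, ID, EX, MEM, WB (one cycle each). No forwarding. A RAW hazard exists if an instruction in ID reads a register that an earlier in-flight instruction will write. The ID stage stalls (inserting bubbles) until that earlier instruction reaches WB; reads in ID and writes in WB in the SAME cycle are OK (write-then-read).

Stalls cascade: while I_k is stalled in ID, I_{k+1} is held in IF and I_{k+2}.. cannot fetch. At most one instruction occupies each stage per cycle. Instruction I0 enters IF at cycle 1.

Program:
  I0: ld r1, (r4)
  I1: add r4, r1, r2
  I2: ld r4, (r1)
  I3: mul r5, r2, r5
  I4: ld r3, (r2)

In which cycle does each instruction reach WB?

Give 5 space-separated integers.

I0 ld r1 <- r4: IF@1 ID@2 stall=0 (-) EX@3 MEM@4 WB@5
I1 add r4 <- r1,r2: IF@2 ID@3 stall=2 (RAW on I0.r1 (WB@5)) EX@6 MEM@7 WB@8
I2 ld r4 <- r1: IF@3 ID@6 stall=0 (-) EX@7 MEM@8 WB@9
I3 mul r5 <- r2,r5: IF@6 ID@7 stall=0 (-) EX@8 MEM@9 WB@10
I4 ld r3 <- r2: IF@7 ID@8 stall=0 (-) EX@9 MEM@10 WB@11

Answer: 5 8 9 10 11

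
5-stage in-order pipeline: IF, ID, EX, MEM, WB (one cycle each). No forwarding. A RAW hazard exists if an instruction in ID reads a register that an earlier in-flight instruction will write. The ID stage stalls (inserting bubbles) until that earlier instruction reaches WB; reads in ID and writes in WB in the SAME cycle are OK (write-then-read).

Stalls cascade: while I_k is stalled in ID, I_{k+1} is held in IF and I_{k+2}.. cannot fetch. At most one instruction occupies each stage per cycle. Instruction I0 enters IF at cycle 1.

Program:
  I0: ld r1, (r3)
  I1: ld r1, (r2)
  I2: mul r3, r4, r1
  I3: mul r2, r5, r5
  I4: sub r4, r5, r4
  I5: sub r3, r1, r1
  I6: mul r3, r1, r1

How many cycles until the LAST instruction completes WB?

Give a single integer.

Answer: 13

Derivation:
I0 ld r1 <- r3: IF@1 ID@2 stall=0 (-) EX@3 MEM@4 WB@5
I1 ld r1 <- r2: IF@2 ID@3 stall=0 (-) EX@4 MEM@5 WB@6
I2 mul r3 <- r4,r1: IF@3 ID@4 stall=2 (RAW on I1.r1 (WB@6)) EX@7 MEM@8 WB@9
I3 mul r2 <- r5,r5: IF@4 ID@7 stall=0 (-) EX@8 MEM@9 WB@10
I4 sub r4 <- r5,r4: IF@7 ID@8 stall=0 (-) EX@9 MEM@10 WB@11
I5 sub r3 <- r1,r1: IF@8 ID@9 stall=0 (-) EX@10 MEM@11 WB@12
I6 mul r3 <- r1,r1: IF@9 ID@10 stall=0 (-) EX@11 MEM@12 WB@13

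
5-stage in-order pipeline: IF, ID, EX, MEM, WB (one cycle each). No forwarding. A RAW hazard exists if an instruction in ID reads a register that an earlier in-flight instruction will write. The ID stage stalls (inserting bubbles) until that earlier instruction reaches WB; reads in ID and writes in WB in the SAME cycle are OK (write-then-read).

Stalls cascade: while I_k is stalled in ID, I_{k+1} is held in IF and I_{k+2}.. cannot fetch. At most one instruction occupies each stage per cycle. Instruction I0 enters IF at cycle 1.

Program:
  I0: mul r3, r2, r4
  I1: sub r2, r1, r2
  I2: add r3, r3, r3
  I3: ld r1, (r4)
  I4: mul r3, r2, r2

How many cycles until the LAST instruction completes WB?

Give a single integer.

I0 mul r3 <- r2,r4: IF@1 ID@2 stall=0 (-) EX@3 MEM@4 WB@5
I1 sub r2 <- r1,r2: IF@2 ID@3 stall=0 (-) EX@4 MEM@5 WB@6
I2 add r3 <- r3,r3: IF@3 ID@4 stall=1 (RAW on I0.r3 (WB@5)) EX@6 MEM@7 WB@8
I3 ld r1 <- r4: IF@4 ID@6 stall=0 (-) EX@7 MEM@8 WB@9
I4 mul r3 <- r2,r2: IF@6 ID@7 stall=0 (-) EX@8 MEM@9 WB@10

Answer: 10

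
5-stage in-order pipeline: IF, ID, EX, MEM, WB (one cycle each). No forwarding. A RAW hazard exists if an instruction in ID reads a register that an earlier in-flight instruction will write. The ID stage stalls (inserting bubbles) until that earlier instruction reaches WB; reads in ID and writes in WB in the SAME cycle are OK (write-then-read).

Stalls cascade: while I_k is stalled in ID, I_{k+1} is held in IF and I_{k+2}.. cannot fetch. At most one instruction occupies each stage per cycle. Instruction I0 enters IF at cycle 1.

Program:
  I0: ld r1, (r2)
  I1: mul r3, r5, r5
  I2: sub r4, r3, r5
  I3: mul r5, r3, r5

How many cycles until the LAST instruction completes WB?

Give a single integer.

Answer: 10

Derivation:
I0 ld r1 <- r2: IF@1 ID@2 stall=0 (-) EX@3 MEM@4 WB@5
I1 mul r3 <- r5,r5: IF@2 ID@3 stall=0 (-) EX@4 MEM@5 WB@6
I2 sub r4 <- r3,r5: IF@3 ID@4 stall=2 (RAW on I1.r3 (WB@6)) EX@7 MEM@8 WB@9
I3 mul r5 <- r3,r5: IF@4 ID@7 stall=0 (-) EX@8 MEM@9 WB@10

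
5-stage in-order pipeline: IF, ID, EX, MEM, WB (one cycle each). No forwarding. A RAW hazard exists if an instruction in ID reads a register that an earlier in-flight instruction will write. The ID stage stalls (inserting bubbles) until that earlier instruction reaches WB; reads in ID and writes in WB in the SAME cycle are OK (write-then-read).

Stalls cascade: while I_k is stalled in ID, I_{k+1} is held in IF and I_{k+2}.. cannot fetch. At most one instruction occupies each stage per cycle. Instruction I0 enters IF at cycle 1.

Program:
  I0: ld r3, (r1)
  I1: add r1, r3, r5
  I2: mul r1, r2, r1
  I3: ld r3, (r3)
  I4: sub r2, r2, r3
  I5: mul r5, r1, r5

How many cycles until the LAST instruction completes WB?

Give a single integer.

I0 ld r3 <- r1: IF@1 ID@2 stall=0 (-) EX@3 MEM@4 WB@5
I1 add r1 <- r3,r5: IF@2 ID@3 stall=2 (RAW on I0.r3 (WB@5)) EX@6 MEM@7 WB@8
I2 mul r1 <- r2,r1: IF@3 ID@6 stall=2 (RAW on I1.r1 (WB@8)) EX@9 MEM@10 WB@11
I3 ld r3 <- r3: IF@6 ID@9 stall=0 (-) EX@10 MEM@11 WB@12
I4 sub r2 <- r2,r3: IF@9 ID@10 stall=2 (RAW on I3.r3 (WB@12)) EX@13 MEM@14 WB@15
I5 mul r5 <- r1,r5: IF@10 ID@13 stall=0 (-) EX@14 MEM@15 WB@16

Answer: 16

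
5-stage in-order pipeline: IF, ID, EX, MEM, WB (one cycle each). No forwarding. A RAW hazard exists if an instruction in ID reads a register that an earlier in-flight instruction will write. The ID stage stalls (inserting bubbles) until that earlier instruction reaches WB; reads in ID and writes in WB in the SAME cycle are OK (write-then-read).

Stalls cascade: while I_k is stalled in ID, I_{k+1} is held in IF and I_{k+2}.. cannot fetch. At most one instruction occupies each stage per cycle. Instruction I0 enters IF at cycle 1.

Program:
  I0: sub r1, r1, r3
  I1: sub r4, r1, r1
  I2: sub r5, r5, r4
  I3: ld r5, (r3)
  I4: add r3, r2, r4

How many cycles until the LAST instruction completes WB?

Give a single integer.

Answer: 13

Derivation:
I0 sub r1 <- r1,r3: IF@1 ID@2 stall=0 (-) EX@3 MEM@4 WB@5
I1 sub r4 <- r1,r1: IF@2 ID@3 stall=2 (RAW on I0.r1 (WB@5)) EX@6 MEM@7 WB@8
I2 sub r5 <- r5,r4: IF@3 ID@6 stall=2 (RAW on I1.r4 (WB@8)) EX@9 MEM@10 WB@11
I3 ld r5 <- r3: IF@6 ID@9 stall=0 (-) EX@10 MEM@11 WB@12
I4 add r3 <- r2,r4: IF@9 ID@10 stall=0 (-) EX@11 MEM@12 WB@13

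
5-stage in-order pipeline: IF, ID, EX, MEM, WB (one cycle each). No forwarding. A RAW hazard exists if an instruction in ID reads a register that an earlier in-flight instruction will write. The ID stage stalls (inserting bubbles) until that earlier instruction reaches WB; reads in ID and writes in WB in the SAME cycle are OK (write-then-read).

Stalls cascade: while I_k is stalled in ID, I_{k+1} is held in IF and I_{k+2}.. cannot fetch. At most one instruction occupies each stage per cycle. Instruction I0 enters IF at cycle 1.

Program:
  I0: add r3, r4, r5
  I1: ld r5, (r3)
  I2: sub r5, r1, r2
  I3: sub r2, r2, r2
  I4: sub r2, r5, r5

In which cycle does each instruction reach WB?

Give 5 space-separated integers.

I0 add r3 <- r4,r5: IF@1 ID@2 stall=0 (-) EX@3 MEM@4 WB@5
I1 ld r5 <- r3: IF@2 ID@3 stall=2 (RAW on I0.r3 (WB@5)) EX@6 MEM@7 WB@8
I2 sub r5 <- r1,r2: IF@3 ID@6 stall=0 (-) EX@7 MEM@8 WB@9
I3 sub r2 <- r2,r2: IF@6 ID@7 stall=0 (-) EX@8 MEM@9 WB@10
I4 sub r2 <- r5,r5: IF@7 ID@8 stall=1 (RAW on I2.r5 (WB@9)) EX@10 MEM@11 WB@12

Answer: 5 8 9 10 12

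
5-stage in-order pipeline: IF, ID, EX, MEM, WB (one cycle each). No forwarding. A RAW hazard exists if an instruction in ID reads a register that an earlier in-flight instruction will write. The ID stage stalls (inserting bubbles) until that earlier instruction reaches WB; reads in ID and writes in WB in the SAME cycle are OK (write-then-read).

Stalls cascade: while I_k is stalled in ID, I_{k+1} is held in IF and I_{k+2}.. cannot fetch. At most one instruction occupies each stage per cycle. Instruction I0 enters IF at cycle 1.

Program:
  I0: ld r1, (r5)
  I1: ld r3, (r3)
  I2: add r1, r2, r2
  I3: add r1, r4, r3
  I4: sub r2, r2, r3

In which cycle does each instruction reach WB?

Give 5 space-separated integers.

I0 ld r1 <- r5: IF@1 ID@2 stall=0 (-) EX@3 MEM@4 WB@5
I1 ld r3 <- r3: IF@2 ID@3 stall=0 (-) EX@4 MEM@5 WB@6
I2 add r1 <- r2,r2: IF@3 ID@4 stall=0 (-) EX@5 MEM@6 WB@7
I3 add r1 <- r4,r3: IF@4 ID@5 stall=1 (RAW on I1.r3 (WB@6)) EX@7 MEM@8 WB@9
I4 sub r2 <- r2,r3: IF@5 ID@7 stall=0 (-) EX@8 MEM@9 WB@10

Answer: 5 6 7 9 10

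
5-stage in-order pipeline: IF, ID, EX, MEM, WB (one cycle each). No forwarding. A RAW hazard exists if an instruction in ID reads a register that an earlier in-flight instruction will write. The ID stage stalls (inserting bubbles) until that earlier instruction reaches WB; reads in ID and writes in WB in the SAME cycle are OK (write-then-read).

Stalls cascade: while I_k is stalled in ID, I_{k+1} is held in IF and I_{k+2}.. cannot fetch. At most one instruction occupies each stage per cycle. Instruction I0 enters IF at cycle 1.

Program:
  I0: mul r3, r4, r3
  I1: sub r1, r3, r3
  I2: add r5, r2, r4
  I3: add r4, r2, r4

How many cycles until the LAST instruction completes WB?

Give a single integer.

I0 mul r3 <- r4,r3: IF@1 ID@2 stall=0 (-) EX@3 MEM@4 WB@5
I1 sub r1 <- r3,r3: IF@2 ID@3 stall=2 (RAW on I0.r3 (WB@5)) EX@6 MEM@7 WB@8
I2 add r5 <- r2,r4: IF@3 ID@6 stall=0 (-) EX@7 MEM@8 WB@9
I3 add r4 <- r2,r4: IF@6 ID@7 stall=0 (-) EX@8 MEM@9 WB@10

Answer: 10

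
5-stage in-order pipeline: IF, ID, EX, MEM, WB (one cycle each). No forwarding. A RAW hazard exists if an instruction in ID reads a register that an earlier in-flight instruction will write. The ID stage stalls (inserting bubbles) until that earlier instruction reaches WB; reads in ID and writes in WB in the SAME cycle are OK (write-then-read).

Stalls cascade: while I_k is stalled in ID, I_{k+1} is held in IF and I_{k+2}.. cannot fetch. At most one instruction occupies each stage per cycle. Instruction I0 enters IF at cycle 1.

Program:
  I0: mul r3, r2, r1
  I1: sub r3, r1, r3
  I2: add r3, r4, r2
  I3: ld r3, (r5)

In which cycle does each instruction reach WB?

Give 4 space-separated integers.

I0 mul r3 <- r2,r1: IF@1 ID@2 stall=0 (-) EX@3 MEM@4 WB@5
I1 sub r3 <- r1,r3: IF@2 ID@3 stall=2 (RAW on I0.r3 (WB@5)) EX@6 MEM@7 WB@8
I2 add r3 <- r4,r2: IF@3 ID@6 stall=0 (-) EX@7 MEM@8 WB@9
I3 ld r3 <- r5: IF@6 ID@7 stall=0 (-) EX@8 MEM@9 WB@10

Answer: 5 8 9 10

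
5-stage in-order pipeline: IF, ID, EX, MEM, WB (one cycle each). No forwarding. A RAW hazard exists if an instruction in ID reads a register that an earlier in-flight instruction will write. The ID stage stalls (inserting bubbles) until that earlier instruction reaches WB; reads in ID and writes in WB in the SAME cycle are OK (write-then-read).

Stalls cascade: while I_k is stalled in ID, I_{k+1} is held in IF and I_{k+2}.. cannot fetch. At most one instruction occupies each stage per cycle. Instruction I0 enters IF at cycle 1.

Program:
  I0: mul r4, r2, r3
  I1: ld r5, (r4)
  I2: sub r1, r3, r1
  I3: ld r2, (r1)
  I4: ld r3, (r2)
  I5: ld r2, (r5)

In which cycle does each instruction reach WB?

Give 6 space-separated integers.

I0 mul r4 <- r2,r3: IF@1 ID@2 stall=0 (-) EX@3 MEM@4 WB@5
I1 ld r5 <- r4: IF@2 ID@3 stall=2 (RAW on I0.r4 (WB@5)) EX@6 MEM@7 WB@8
I2 sub r1 <- r3,r1: IF@3 ID@6 stall=0 (-) EX@7 MEM@8 WB@9
I3 ld r2 <- r1: IF@6 ID@7 stall=2 (RAW on I2.r1 (WB@9)) EX@10 MEM@11 WB@12
I4 ld r3 <- r2: IF@7 ID@10 stall=2 (RAW on I3.r2 (WB@12)) EX@13 MEM@14 WB@15
I5 ld r2 <- r5: IF@10 ID@13 stall=0 (-) EX@14 MEM@15 WB@16

Answer: 5 8 9 12 15 16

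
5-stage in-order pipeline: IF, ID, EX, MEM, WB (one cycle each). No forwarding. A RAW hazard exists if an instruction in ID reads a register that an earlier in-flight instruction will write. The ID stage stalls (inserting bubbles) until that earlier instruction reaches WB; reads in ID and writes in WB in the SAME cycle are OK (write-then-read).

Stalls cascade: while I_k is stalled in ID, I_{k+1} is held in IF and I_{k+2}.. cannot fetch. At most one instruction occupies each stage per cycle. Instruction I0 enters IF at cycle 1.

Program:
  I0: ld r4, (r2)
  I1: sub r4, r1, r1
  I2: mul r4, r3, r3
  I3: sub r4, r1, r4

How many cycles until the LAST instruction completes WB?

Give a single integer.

Answer: 10

Derivation:
I0 ld r4 <- r2: IF@1 ID@2 stall=0 (-) EX@3 MEM@4 WB@5
I1 sub r4 <- r1,r1: IF@2 ID@3 stall=0 (-) EX@4 MEM@5 WB@6
I2 mul r4 <- r3,r3: IF@3 ID@4 stall=0 (-) EX@5 MEM@6 WB@7
I3 sub r4 <- r1,r4: IF@4 ID@5 stall=2 (RAW on I2.r4 (WB@7)) EX@8 MEM@9 WB@10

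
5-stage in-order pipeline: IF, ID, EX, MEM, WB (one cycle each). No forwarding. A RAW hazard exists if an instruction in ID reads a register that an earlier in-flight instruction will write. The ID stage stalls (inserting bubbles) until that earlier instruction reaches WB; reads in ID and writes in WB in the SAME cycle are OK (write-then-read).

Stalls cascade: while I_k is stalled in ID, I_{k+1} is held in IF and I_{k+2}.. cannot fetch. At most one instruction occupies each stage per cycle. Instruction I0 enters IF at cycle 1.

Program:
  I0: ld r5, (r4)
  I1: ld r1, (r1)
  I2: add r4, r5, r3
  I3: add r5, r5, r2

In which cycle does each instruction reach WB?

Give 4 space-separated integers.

I0 ld r5 <- r4: IF@1 ID@2 stall=0 (-) EX@3 MEM@4 WB@5
I1 ld r1 <- r1: IF@2 ID@3 stall=0 (-) EX@4 MEM@5 WB@6
I2 add r4 <- r5,r3: IF@3 ID@4 stall=1 (RAW on I0.r5 (WB@5)) EX@6 MEM@7 WB@8
I3 add r5 <- r5,r2: IF@4 ID@6 stall=0 (-) EX@7 MEM@8 WB@9

Answer: 5 6 8 9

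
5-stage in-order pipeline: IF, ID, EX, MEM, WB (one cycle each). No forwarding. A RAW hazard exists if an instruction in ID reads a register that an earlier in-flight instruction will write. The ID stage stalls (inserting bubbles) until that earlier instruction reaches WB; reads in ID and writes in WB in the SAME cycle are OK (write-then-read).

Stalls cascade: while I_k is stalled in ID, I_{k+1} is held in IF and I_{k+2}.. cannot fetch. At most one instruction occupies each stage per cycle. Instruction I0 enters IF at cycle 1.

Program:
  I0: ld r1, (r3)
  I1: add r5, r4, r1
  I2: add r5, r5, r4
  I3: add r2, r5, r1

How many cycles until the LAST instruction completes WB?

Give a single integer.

I0 ld r1 <- r3: IF@1 ID@2 stall=0 (-) EX@3 MEM@4 WB@5
I1 add r5 <- r4,r1: IF@2 ID@3 stall=2 (RAW on I0.r1 (WB@5)) EX@6 MEM@7 WB@8
I2 add r5 <- r5,r4: IF@3 ID@6 stall=2 (RAW on I1.r5 (WB@8)) EX@9 MEM@10 WB@11
I3 add r2 <- r5,r1: IF@6 ID@9 stall=2 (RAW on I2.r5 (WB@11)) EX@12 MEM@13 WB@14

Answer: 14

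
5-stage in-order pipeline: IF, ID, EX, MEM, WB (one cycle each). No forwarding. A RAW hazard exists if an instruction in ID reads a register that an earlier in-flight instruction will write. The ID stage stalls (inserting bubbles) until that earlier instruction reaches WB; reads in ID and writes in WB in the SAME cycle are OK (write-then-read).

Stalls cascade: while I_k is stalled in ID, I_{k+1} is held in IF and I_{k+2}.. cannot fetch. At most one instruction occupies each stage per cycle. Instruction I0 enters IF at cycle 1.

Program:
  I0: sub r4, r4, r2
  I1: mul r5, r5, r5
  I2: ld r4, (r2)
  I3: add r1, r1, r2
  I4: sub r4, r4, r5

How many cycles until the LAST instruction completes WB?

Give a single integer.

I0 sub r4 <- r4,r2: IF@1 ID@2 stall=0 (-) EX@3 MEM@4 WB@5
I1 mul r5 <- r5,r5: IF@2 ID@3 stall=0 (-) EX@4 MEM@5 WB@6
I2 ld r4 <- r2: IF@3 ID@4 stall=0 (-) EX@5 MEM@6 WB@7
I3 add r1 <- r1,r2: IF@4 ID@5 stall=0 (-) EX@6 MEM@7 WB@8
I4 sub r4 <- r4,r5: IF@5 ID@6 stall=1 (RAW on I2.r4 (WB@7)) EX@8 MEM@9 WB@10

Answer: 10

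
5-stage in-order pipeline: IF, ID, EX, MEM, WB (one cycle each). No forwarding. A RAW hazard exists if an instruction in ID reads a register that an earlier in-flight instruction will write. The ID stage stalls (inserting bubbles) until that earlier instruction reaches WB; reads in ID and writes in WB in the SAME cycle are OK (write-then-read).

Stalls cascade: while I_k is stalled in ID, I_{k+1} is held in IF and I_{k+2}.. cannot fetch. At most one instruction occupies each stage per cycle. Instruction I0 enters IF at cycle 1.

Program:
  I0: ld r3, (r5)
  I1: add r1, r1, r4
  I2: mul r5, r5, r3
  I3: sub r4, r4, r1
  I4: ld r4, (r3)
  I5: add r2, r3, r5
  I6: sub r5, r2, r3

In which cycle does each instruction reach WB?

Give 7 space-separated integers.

Answer: 5 6 8 9 10 11 14

Derivation:
I0 ld r3 <- r5: IF@1 ID@2 stall=0 (-) EX@3 MEM@4 WB@5
I1 add r1 <- r1,r4: IF@2 ID@3 stall=0 (-) EX@4 MEM@5 WB@6
I2 mul r5 <- r5,r3: IF@3 ID@4 stall=1 (RAW on I0.r3 (WB@5)) EX@6 MEM@7 WB@8
I3 sub r4 <- r4,r1: IF@4 ID@6 stall=0 (-) EX@7 MEM@8 WB@9
I4 ld r4 <- r3: IF@6 ID@7 stall=0 (-) EX@8 MEM@9 WB@10
I5 add r2 <- r3,r5: IF@7 ID@8 stall=0 (-) EX@9 MEM@10 WB@11
I6 sub r5 <- r2,r3: IF@8 ID@9 stall=2 (RAW on I5.r2 (WB@11)) EX@12 MEM@13 WB@14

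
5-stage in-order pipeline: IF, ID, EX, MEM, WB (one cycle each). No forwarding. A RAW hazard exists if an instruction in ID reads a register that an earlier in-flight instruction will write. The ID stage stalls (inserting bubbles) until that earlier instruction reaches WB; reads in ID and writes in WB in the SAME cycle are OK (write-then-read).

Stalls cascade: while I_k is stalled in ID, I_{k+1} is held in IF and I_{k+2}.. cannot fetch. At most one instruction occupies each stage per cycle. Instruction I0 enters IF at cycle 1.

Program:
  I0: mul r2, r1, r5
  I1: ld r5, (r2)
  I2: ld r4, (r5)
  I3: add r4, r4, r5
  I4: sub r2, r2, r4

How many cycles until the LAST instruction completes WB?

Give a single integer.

Answer: 17

Derivation:
I0 mul r2 <- r1,r5: IF@1 ID@2 stall=0 (-) EX@3 MEM@4 WB@5
I1 ld r5 <- r2: IF@2 ID@3 stall=2 (RAW on I0.r2 (WB@5)) EX@6 MEM@7 WB@8
I2 ld r4 <- r5: IF@3 ID@6 stall=2 (RAW on I1.r5 (WB@8)) EX@9 MEM@10 WB@11
I3 add r4 <- r4,r5: IF@6 ID@9 stall=2 (RAW on I2.r4 (WB@11)) EX@12 MEM@13 WB@14
I4 sub r2 <- r2,r4: IF@9 ID@12 stall=2 (RAW on I3.r4 (WB@14)) EX@15 MEM@16 WB@17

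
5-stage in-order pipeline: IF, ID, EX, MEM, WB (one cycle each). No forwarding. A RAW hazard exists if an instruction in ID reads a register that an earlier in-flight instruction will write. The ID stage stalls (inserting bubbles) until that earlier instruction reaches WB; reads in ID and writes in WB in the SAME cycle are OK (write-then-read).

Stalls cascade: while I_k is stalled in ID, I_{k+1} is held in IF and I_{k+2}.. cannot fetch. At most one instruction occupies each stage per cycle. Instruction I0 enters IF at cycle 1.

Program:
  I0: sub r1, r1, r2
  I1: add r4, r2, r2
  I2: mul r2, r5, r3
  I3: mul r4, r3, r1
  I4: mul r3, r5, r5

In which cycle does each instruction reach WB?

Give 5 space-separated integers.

I0 sub r1 <- r1,r2: IF@1 ID@2 stall=0 (-) EX@3 MEM@4 WB@5
I1 add r4 <- r2,r2: IF@2 ID@3 stall=0 (-) EX@4 MEM@5 WB@6
I2 mul r2 <- r5,r3: IF@3 ID@4 stall=0 (-) EX@5 MEM@6 WB@7
I3 mul r4 <- r3,r1: IF@4 ID@5 stall=0 (-) EX@6 MEM@7 WB@8
I4 mul r3 <- r5,r5: IF@5 ID@6 stall=0 (-) EX@7 MEM@8 WB@9

Answer: 5 6 7 8 9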